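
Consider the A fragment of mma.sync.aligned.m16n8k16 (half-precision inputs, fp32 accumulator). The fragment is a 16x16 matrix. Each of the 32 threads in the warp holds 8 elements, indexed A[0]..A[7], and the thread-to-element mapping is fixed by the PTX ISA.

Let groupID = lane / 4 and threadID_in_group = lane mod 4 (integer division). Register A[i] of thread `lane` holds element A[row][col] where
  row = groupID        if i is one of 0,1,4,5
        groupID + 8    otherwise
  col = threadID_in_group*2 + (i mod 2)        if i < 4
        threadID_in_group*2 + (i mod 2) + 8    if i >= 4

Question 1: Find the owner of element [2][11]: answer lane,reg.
r:2=>grp=2,rB=0  c:11=>cB=1,tig=1,lo=1
L=2*4+1=9  i=1*4+0*2+1=5

9,5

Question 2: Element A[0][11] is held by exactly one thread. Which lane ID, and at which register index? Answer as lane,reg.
r=0⇒gr=0,Rb=0  c=11⇒Cb=1,th=1,odd=1
L=0*4+1=1  i=1*4+0*2+1=5

1,5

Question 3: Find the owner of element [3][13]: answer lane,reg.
14,5

r: 3->gid=3,r8=0  c: 13->c8=1,tid=2,i&1=1
L=3*4+2=14  i=1*4+0*2+1=5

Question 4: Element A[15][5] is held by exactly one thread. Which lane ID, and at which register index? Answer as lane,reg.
r=15→G=7,rhi=1  c=5→chi=0,T=2,p=1
L=7*4+2=30  i=0*4+1*2+1=3

30,3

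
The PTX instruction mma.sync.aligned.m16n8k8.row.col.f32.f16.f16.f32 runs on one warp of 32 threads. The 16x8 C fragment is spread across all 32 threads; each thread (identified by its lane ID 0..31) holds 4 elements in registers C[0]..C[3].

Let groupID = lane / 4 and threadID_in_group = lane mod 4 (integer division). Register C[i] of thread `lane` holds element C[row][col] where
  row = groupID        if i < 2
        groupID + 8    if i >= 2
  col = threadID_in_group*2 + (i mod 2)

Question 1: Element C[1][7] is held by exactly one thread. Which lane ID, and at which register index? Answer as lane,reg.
7,1

r=1→G=1,rhi=0  c=7→T=3,p=1
L=1*4+3=7  i=0*2+1=1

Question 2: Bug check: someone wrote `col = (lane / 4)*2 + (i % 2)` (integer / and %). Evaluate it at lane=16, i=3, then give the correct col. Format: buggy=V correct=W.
`(lane / 4)*2 + (i % 2)`[16,3]->9
lane 16: g=4 (16/4), t=0 (16%4)
i=3: r=4+8=12, c=0*2+1=1
col: 9 vs 1

buggy=9 correct=1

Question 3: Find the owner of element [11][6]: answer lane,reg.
r=11→G=3,rhi=1  c=6→T=3,p=0
L=3*4+3=15  i=1*2+0=2

15,2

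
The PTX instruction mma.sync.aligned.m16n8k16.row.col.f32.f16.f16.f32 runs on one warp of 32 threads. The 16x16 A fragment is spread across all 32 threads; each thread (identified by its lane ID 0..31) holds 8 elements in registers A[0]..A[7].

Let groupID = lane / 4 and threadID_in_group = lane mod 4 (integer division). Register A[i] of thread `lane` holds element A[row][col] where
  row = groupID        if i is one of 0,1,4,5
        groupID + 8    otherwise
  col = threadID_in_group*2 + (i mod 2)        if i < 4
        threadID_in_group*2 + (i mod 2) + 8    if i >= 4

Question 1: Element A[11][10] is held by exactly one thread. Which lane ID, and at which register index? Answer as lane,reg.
13,6

r=11⇒gr=3,Rb=1  c=10⇒Cb=1,th=1,odd=0
L=3*4+1=13  i=1*4+1*2+0=6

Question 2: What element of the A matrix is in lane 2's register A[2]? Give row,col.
8,4

lane 2->2/4=0, 2 mod 4=2
i=2  r:0+8->8  c:2·2+0+0->4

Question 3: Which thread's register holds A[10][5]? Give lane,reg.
10,3

r=10->g=2,rb=1  c=5->cb=0,t=2,b0=1
L=2*4+2=10  i=0*4+1*2+1=3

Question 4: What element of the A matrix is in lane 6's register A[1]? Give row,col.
6: gid=1,tid=2
[1] (1+0,2*2+1+0) = (1,5)

1,5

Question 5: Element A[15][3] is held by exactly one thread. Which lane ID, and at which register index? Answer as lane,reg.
29,3

r:15=>grp=7,rB=1  c:3=>cB=0,tig=1,lo=1
L=7*4+1=29  i=0*4+1*2+1=3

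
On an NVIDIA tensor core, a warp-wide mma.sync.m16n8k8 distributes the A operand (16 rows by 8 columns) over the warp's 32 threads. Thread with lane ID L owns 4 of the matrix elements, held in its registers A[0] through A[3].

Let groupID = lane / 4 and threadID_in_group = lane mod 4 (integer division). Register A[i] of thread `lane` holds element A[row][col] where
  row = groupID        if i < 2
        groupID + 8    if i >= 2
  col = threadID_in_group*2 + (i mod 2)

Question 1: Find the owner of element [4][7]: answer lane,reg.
r: 4->gid=4,r8=0  c: 7->tid=3,i&1=1
L=4*4+3=19  i=0*2+1=1

19,1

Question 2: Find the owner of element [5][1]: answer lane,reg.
r=5->g=5,rb=0  c=1->t=0,b0=1
L=5*4+0=20  i=0*2+1=1

20,1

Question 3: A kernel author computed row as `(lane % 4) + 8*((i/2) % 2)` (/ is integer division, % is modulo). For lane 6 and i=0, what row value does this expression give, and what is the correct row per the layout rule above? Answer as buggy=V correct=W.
buggy=2 correct=1

`(lane % 4) + 8*((i/2) % 2)`[6,0]->2
L=6->g=6>>2=1, t=6&3=2
[0]->row 1+0=1  col 2·2+0=4
row: 2 vs 1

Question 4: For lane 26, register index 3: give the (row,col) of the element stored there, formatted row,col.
26: gid=6,tid=2
[3] (6+8,2*2+1) = (14,5)

14,5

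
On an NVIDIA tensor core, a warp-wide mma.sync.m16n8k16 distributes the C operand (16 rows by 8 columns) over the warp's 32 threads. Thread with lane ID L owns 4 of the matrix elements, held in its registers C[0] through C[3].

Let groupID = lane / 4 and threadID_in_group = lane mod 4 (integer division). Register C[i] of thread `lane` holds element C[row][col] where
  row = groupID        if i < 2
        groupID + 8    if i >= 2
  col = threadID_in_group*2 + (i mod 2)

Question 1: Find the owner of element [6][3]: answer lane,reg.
r=6→G=6,rhi=0  c=3→T=1,p=1
L=6*4+1=25  i=0*2+1=1

25,1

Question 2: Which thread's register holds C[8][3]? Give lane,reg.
1,3

r=8→G=0,rhi=1  c=3→T=1,p=1
L=0*4+1=1  i=1*2+1=3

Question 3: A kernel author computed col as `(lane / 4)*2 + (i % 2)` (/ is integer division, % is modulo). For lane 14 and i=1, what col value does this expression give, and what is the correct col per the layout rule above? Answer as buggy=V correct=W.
buggy=7 correct=5

`(lane / 4)*2 + (i % 2)`[14,1]->7
L=14->g=14>>2=3, t=14&3=2
[1]->row 3+0=3  col 2·2+1=5
col: 7 vs 5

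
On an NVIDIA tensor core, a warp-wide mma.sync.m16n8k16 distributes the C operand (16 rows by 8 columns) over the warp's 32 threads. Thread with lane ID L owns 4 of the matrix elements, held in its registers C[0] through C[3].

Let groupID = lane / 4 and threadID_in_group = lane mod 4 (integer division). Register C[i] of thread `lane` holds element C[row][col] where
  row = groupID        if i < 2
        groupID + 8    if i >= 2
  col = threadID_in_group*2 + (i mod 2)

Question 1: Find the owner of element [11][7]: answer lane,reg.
15,3

r=11→G=3,rhi=1  c=7→T=3,p=1
L=3*4+3=15  i=1*2+1=3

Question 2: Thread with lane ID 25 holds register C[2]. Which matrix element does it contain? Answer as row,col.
14,2

lane 25=>25/4=6, 25 mod 4=1
i=2  r:6+8=>14  c:2·1+0=>2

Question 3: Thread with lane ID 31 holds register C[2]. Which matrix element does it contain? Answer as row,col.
lane 31→31/4=7, 31 mod 4=3
i=2  r:7+8→15  c:2·3+0→6

15,6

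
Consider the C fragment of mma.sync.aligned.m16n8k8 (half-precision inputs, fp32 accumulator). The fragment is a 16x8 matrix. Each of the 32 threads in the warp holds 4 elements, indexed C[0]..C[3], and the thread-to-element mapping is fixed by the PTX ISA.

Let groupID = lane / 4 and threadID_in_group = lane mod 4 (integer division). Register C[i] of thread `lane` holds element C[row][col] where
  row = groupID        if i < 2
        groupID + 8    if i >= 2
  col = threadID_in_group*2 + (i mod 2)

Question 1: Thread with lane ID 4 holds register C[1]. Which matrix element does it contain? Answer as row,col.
1,1

L=4=>grp=4>>2=1, tig=4&3=0
[1]=>row 1+0=1  col 0·2+1=1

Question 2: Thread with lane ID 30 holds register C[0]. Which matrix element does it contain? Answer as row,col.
30: gid=7,tid=2
[0] (7+0,2*2+0) = (7,4)

7,4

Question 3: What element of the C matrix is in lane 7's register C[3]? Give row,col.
lane 7->7/4=1, 7 mod 4=3
i=3  r:1+8->9  c:2·3+1->7

9,7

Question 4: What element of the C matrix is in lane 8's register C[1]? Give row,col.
2,1

lane 8->8/4=2, 8 mod 4=0
i=1  r:2+0->2  c:2·0+1->1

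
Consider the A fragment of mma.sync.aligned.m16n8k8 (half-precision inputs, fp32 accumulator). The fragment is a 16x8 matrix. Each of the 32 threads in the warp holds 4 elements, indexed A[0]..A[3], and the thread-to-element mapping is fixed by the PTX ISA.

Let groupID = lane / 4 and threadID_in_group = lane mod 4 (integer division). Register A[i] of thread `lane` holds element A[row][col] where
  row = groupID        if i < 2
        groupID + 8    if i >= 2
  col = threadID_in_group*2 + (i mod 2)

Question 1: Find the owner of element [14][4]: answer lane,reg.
r=14⇒gr=6,Rb=1  c=4⇒th=2,odd=0
L=6*4+2=26  i=1*2+0=2

26,2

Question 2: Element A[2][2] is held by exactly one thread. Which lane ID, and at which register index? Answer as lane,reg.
9,0

r: 2->gid=2,r8=0  c: 2->tid=1,i&1=0
L=2*4+1=9  i=0*2+0=0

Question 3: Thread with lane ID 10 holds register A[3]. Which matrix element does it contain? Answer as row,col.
10,5

lane 10→10/4=2, 10 mod 4=2
i=3  r:2+8→10  c:2·2+1→5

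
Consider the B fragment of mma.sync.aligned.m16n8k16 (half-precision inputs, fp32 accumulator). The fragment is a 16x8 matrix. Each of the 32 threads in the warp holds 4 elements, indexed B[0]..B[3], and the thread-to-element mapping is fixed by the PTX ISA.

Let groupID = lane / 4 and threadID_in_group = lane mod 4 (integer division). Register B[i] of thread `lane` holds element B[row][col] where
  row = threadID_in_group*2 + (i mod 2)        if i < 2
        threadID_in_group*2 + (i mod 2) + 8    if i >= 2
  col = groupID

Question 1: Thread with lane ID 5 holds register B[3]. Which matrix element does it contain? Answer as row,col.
11,1

lane 5->5/4=1, 5 mod 4=1
i=3  r:2·1+1+8->11  c:1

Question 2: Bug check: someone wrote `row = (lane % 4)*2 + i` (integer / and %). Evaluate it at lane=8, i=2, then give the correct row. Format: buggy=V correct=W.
`(lane % 4)*2 + i`[8,2]⇒2
L=8⇒gr=8>>2=2, th=8&3=0
[2]⇒row 0·2+0+8=8  col gr=2
row: 2 vs 8

buggy=2 correct=8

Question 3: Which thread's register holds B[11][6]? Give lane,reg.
c: 6->gid=6  r: 11->r8=1,tid=1,i&1=1
L=6*4+1=25  i=1*2+1=3

25,3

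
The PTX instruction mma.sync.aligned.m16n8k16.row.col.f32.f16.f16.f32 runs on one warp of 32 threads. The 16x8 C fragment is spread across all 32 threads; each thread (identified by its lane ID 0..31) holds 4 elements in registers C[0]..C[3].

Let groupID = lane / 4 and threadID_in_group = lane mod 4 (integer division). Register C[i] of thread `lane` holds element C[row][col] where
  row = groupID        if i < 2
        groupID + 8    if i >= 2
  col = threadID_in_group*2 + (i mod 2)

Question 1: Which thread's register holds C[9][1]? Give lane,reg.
4,3

r: 9->gid=1,r8=1  c: 1->tid=0,i&1=1
L=1*4+0=4  i=1*2+1=3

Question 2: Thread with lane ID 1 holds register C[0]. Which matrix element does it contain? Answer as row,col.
1: gr=0,th=1
[0] (0+0,1*2+0) = (0,2)

0,2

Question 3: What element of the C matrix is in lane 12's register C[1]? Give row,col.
L=12->g=12>>2=3, t=12&3=0
[1]->row 3+0=3  col 0·2+1=1

3,1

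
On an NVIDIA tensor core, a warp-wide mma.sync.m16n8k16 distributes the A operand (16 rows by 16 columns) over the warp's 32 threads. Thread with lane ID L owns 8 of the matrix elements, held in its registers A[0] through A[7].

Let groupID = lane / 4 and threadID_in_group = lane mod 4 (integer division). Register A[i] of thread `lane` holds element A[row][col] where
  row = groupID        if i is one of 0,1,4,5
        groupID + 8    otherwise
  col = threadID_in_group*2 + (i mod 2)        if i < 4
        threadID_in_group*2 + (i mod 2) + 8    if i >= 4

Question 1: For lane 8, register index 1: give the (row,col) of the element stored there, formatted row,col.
2,1

8: g=2,t=0
[1] (2+0,0*2+1+0) = (2,1)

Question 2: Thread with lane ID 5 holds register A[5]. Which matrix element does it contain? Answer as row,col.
1,11

lane 5: g=1 (5/4), t=1 (5%4)
i=5: r=1+0=1, c=1*2+1+8=11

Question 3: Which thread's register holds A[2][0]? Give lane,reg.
8,0

r=2→G=2,rhi=0  c=0→chi=0,T=0,p=0
L=2*4+0=8  i=0*4+0*2+0=0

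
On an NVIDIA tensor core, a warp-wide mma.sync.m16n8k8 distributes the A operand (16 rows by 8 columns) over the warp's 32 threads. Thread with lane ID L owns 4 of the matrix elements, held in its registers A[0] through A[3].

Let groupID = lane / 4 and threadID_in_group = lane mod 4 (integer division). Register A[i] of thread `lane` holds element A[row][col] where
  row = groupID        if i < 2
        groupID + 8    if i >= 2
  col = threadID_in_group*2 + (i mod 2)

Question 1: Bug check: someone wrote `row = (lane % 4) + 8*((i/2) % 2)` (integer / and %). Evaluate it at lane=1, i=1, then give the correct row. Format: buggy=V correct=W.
buggy=1 correct=0

`(lane % 4) + 8*((i/2) % 2)`[1,1]->1
lane 1: gid=0 (1/4), tid=1 (1%4)
i=1: r=0+0=0, c=1*2+1=3
row: 1 vs 0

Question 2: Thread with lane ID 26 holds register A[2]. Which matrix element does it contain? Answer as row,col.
26: g=6,t=2
[2] (6+8,2*2+0) = (14,4)

14,4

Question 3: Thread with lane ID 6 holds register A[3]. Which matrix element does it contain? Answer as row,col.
9,5

lane 6: gid=1 (6/4), tid=2 (6%4)
i=3: r=1+8=9, c=2*2+1=5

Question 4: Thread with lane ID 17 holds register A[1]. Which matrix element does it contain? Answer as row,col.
L=17->gid=17>>2=4, tid=17&3=1
[1]->row 4+0=4  col 1·2+1=3

4,3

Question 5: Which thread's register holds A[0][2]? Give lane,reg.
r:0=>grp=0,rB=0  c:2=>tig=1,lo=0
L=0*4+1=1  i=0*2+0=0

1,0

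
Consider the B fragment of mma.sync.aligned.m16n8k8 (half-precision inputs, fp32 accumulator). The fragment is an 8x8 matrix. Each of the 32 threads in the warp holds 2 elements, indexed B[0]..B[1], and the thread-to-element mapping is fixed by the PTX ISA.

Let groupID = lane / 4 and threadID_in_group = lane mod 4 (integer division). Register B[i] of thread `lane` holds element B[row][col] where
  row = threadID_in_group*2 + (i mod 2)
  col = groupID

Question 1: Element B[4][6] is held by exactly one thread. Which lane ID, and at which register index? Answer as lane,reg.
c: 6->gid=6  r: 4->tid=2,i&1=0
L=6*4+2=26  i=0=0

26,0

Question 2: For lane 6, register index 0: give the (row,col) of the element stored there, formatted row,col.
4,1

6: gid=1,tid=2
[0] (2*2+0,1) = (4,1)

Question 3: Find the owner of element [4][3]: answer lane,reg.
14,0

c:3=>grp=3  r:4=>tig=2,lo=0
L=3*4+2=14  i=0=0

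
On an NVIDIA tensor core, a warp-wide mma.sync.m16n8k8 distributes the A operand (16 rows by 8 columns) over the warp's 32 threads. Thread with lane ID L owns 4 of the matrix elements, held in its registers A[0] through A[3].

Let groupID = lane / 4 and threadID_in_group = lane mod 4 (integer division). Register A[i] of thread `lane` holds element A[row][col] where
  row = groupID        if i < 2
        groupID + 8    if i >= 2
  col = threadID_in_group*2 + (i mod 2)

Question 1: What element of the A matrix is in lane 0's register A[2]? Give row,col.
L=0⇒gr=0>>2=0, th=0&3=0
[2]⇒row 0+8=8  col 0·2+0=0

8,0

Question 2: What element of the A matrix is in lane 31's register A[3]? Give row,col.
15,7

lane 31: grp=7 (31/4), tig=3 (31%4)
i=3: r=7+8=15, c=3*2+1=7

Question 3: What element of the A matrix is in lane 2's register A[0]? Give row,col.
0,4

lane 2⇒2/4=0, 2 mod 4=2
i=0  r:0+0⇒0  c:2·2+0⇒4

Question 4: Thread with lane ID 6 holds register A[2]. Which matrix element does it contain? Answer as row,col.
9,4

6: gid=1,tid=2
[2] (1+8,2*2+0) = (9,4)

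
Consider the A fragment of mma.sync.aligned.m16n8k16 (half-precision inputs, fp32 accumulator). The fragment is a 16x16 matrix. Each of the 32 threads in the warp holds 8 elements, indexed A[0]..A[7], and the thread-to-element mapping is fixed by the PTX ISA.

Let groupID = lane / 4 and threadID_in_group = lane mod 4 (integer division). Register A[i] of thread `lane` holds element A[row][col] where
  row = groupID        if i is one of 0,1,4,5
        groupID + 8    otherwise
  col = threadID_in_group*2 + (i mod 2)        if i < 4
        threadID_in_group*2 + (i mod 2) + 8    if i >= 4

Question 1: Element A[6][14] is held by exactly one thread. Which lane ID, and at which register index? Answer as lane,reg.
27,4

r=6→G=6,rhi=0  c=14→chi=1,T=3,p=0
L=6*4+3=27  i=1*4+0*2+0=4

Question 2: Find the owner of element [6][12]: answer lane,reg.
26,4

r: 6->gid=6,r8=0  c: 12->c8=1,tid=2,i&1=0
L=6*4+2=26  i=1*4+0*2+0=4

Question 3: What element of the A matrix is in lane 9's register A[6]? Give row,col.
10,10

lane 9: gid=2 (9/4), tid=1 (9%4)
i=6: r=2+8=10, c=1*2+0+8=10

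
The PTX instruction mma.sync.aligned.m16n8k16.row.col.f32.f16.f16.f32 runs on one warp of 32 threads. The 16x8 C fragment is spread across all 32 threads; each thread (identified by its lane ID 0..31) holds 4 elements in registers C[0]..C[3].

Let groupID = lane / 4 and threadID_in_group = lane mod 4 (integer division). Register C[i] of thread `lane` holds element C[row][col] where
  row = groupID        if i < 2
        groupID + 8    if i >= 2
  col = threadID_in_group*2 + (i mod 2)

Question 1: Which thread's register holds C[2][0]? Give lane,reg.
r=2⇒gr=2,Rb=0  c=0⇒th=0,odd=0
L=2*4+0=8  i=0*2+0=0

8,0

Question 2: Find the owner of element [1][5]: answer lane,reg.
6,1

r:1=>grp=1,rB=0  c:5=>tig=2,lo=1
L=1*4+2=6  i=0*2+1=1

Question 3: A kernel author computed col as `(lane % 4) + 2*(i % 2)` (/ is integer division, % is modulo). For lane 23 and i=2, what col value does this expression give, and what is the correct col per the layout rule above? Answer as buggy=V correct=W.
buggy=3 correct=6

`(lane % 4) + 2*(i % 2)`[23,2]->3
lane 23->23/4=5, 23 mod 4=3
i=2  r:5+8->13  c:2·3+0->6
col: 3 vs 6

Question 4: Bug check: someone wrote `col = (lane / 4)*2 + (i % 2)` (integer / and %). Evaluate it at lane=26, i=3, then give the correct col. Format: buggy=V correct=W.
buggy=13 correct=5

`(lane / 4)*2 + (i % 2)`[26,3]->13
lane 26: gid=6 (26/4), tid=2 (26%4)
i=3: r=6+8=14, c=2*2+1=5
col: 13 vs 5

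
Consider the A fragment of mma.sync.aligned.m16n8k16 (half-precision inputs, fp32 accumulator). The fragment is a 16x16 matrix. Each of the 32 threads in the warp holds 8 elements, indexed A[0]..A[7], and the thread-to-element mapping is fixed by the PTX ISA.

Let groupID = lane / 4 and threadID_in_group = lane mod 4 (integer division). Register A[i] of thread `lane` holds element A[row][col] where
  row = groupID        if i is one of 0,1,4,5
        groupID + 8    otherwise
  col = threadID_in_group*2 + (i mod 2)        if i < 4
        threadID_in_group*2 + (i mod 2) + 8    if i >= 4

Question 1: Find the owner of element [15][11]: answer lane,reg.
r=15→G=7,rhi=1  c=11→chi=1,T=1,p=1
L=7*4+1=29  i=1*4+1*2+1=7

29,7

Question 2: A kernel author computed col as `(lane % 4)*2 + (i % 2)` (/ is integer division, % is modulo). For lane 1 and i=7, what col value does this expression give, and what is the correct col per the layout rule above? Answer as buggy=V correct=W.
buggy=3 correct=11

`(lane % 4)*2 + (i % 2)`[1,7]->3
lane 1: gid=0 (1/4), tid=1 (1%4)
i=7: r=0+8=8, c=1*2+1+8=11
col: 3 vs 11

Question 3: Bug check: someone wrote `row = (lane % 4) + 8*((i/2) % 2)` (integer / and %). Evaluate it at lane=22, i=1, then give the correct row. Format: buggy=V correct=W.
`(lane % 4) + 8*((i/2) % 2)`[22,1]⇒2
lane 22: gr=5 (22/4), th=2 (22%4)
i=1: r=5+0=5, c=2*2+1+0=5
row: 2 vs 5

buggy=2 correct=5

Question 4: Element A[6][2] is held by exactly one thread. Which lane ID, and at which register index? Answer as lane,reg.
r=6->g=6,rb=0  c=2->cb=0,t=1,b0=0
L=6*4+1=25  i=0*4+0*2+0=0

25,0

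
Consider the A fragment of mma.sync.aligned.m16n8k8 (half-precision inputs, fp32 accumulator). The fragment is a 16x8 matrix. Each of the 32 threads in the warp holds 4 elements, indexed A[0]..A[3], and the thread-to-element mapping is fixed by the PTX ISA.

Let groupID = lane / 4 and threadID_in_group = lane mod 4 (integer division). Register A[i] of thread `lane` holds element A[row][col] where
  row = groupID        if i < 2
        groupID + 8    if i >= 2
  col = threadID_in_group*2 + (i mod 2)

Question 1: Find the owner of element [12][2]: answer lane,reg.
17,2

r=12→G=4,rhi=1  c=2→T=1,p=0
L=4*4+1=17  i=1*2+0=2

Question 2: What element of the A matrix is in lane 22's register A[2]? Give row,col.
lane 22: G=5 (22/4), T=2 (22%4)
i=2: r=5+8=13, c=2*2+0=4

13,4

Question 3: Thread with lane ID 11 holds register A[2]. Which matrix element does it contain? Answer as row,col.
L=11⇒gr=11>>2=2, th=11&3=3
[2]⇒row 2+8=10  col 3·2+0=6

10,6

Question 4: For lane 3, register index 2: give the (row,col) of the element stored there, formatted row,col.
8,6

L=3=>grp=3>>2=0, tig=3&3=3
[2]=>row 0+8=8  col 3·2+0=6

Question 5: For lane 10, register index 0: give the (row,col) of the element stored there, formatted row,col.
10: gid=2,tid=2
[0] (2+0,2*2+0) = (2,4)

2,4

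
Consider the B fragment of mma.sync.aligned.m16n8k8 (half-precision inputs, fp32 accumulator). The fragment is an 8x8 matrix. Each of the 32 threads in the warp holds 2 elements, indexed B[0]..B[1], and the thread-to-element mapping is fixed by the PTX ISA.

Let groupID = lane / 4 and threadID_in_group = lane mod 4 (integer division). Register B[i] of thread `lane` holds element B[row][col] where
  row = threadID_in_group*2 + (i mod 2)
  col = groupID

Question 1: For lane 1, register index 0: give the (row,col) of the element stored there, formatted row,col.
L=1→G=1>>2=0, T=1&3=1
[0]→row 1·2+0=2  col G=0

2,0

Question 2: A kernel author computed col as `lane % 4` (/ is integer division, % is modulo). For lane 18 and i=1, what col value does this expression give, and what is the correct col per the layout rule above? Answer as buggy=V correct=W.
`lane % 4`[18,1]=>2
L=18=>grp=18>>2=4, tig=18&3=2
[1]=>row 2·2+1=5  col grp=4
col: 2 vs 4

buggy=2 correct=4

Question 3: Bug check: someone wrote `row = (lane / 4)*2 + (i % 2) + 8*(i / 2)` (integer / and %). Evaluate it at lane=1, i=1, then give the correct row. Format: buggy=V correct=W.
`(lane / 4)*2 + (i % 2) + 8*(i / 2)`[1,1]->1
lane 1: gid=0 (1/4), tid=1 (1%4)
i=1: r=1*2+1=3, c=gid=0
row: 1 vs 3

buggy=1 correct=3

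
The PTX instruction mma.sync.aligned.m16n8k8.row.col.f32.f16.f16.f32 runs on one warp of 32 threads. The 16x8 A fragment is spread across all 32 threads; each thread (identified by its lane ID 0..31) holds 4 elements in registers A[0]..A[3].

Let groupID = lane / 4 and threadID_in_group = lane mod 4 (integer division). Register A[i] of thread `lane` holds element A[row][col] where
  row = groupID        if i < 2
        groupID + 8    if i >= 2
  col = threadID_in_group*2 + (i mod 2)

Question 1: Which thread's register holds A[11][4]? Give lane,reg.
r=11⇒gr=3,Rb=1  c=4⇒th=2,odd=0
L=3*4+2=14  i=1*2+0=2

14,2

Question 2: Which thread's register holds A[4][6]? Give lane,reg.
19,0

r=4⇒gr=4,Rb=0  c=6⇒th=3,odd=0
L=4*4+3=19  i=0*2+0=0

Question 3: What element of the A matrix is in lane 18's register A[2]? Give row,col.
lane 18->18/4=4, 18 mod 4=2
i=2  r:4+8->12  c:2·2+0->4

12,4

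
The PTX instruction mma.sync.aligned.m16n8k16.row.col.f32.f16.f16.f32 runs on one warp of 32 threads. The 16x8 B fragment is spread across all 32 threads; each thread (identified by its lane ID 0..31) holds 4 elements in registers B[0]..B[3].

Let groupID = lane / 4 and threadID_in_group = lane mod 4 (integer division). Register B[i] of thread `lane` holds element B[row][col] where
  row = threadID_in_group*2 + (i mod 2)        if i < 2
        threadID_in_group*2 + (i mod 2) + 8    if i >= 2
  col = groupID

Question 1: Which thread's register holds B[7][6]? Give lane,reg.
27,1

c:6=>grp=6  r:7=>rB=0,tig=3,lo=1
L=6*4+3=27  i=0*2+1=1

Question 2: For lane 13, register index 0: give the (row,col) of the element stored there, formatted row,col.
lane 13->13/4=3, 13 mod 4=1
i=0  r:2·1+0+0->2  c:3

2,3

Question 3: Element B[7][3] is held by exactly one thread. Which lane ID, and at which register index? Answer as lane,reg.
c=3→G=3  r=7→rhi=0,T=3,p=1
L=3*4+3=15  i=0*2+1=1

15,1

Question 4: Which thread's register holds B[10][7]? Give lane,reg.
c=7→G=7  r=10→rhi=1,T=1,p=0
L=7*4+1=29  i=1*2+0=2

29,2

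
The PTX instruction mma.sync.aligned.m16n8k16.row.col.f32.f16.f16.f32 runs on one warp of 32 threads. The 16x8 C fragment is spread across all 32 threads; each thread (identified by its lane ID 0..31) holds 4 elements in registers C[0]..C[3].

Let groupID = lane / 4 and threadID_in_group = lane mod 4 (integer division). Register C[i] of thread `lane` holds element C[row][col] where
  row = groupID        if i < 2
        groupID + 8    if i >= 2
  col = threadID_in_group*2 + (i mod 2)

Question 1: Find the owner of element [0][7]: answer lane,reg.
r: 0->gid=0,r8=0  c: 7->tid=3,i&1=1
L=0*4+3=3  i=0*2+1=1

3,1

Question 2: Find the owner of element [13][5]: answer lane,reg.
r=13⇒gr=5,Rb=1  c=5⇒th=2,odd=1
L=5*4+2=22  i=1*2+1=3

22,3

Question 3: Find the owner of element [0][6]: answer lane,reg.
3,0

r: 0->gid=0,r8=0  c: 6->tid=3,i&1=0
L=0*4+3=3  i=0*2+0=0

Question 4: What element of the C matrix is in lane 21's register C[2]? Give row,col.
13,2

lane 21: grp=5 (21/4), tig=1 (21%4)
i=2: r=5+8=13, c=1*2+0=2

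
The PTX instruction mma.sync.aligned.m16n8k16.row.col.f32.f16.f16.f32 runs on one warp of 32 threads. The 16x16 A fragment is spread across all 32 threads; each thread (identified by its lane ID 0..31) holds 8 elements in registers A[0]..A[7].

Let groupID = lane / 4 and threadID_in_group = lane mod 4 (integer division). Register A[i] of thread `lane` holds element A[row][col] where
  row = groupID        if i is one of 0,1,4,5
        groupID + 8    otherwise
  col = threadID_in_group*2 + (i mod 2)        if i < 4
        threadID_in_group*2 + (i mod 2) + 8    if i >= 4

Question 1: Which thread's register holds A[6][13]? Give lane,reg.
26,5

r=6→G=6,rhi=0  c=13→chi=1,T=2,p=1
L=6*4+2=26  i=1*4+0*2+1=5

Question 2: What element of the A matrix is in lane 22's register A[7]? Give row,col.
13,13

lane 22: g=5 (22/4), t=2 (22%4)
i=7: r=5+8=13, c=2*2+1+8=13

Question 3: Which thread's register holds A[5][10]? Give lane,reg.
21,4

r=5→G=5,rhi=0  c=10→chi=1,T=1,p=0
L=5*4+1=21  i=1*4+0*2+0=4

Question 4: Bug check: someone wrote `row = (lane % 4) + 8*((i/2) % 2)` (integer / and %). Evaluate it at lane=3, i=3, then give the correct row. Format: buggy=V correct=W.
buggy=11 correct=8

`(lane % 4) + 8*((i/2) % 2)`[3,3]->11
lane 3->3/4=0, 3 mod 4=3
i=3  r:0+8->8  c:2·3+1+0->7
row: 11 vs 8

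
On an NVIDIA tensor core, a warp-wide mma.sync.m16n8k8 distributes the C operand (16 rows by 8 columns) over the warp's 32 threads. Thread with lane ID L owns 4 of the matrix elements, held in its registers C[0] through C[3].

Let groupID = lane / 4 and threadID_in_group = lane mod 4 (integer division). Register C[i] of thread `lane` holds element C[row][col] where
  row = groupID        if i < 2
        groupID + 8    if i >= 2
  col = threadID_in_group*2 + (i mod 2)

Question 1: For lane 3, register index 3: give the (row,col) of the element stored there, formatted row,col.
8,7

lane 3: grp=0 (3/4), tig=3 (3%4)
i=3: r=0+8=8, c=3*2+1=7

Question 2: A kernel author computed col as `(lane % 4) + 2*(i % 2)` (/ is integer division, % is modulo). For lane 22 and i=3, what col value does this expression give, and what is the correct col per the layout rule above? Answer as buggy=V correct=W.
buggy=4 correct=5

`(lane % 4) + 2*(i % 2)`[22,3]=>4
lane 22=>22/4=5, 22 mod 4=2
i=3  r:5+8=>13  c:2·2+1=>5
col: 4 vs 5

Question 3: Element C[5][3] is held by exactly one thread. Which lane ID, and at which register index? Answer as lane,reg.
21,1

r: 5->gid=5,r8=0  c: 3->tid=1,i&1=1
L=5*4+1=21  i=0*2+1=1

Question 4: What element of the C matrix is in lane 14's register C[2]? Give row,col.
11,4

L=14→G=14>>2=3, T=14&3=2
[2]→row 3+8=11  col 2·2+0=4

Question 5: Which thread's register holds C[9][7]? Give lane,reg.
r=9⇒gr=1,Rb=1  c=7⇒th=3,odd=1
L=1*4+3=7  i=1*2+1=3

7,3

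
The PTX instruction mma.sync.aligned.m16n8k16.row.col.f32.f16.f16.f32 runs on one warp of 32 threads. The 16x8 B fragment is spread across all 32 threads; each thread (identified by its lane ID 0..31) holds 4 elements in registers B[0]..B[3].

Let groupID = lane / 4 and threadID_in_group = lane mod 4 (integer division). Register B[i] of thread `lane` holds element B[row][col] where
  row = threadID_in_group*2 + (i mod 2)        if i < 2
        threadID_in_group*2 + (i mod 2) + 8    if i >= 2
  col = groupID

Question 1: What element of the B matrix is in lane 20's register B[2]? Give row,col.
8,5

L=20⇒gr=20>>2=5, th=20&3=0
[2]⇒row 0·2+0+8=8  col gr=5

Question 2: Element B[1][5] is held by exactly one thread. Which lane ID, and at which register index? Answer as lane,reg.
20,1

c:5=>grp=5  r:1=>rB=0,tig=0,lo=1
L=5*4+0=20  i=0*2+1=1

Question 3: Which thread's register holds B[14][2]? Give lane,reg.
c=2→G=2  r=14→rhi=1,T=3,p=0
L=2*4+3=11  i=1*2+0=2

11,2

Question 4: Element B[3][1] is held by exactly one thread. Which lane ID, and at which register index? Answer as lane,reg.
c=1->g=1  r=3->rb=0,t=1,b0=1
L=1*4+1=5  i=0*2+1=1

5,1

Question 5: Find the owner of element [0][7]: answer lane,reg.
c=7⇒gr=7  r=0⇒Rb=0,th=0,odd=0
L=7*4+0=28  i=0*2+0=0

28,0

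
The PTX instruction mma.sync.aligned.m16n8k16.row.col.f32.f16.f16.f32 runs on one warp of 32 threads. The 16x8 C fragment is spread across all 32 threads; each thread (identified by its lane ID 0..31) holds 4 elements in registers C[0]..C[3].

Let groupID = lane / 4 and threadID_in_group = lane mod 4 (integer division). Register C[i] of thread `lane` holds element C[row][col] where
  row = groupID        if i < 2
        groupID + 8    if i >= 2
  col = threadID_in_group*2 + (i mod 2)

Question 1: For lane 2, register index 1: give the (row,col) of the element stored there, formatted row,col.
0,5

lane 2: g=0 (2/4), t=2 (2%4)
i=1: r=0+0=0, c=2*2+1=5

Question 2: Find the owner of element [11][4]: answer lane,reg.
14,2

r: 11->gid=3,r8=1  c: 4->tid=2,i&1=0
L=3*4+2=14  i=1*2+0=2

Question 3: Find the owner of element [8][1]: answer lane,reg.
r=8->g=0,rb=1  c=1->t=0,b0=1
L=0*4+0=0  i=1*2+1=3

0,3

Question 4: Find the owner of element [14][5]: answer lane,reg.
r=14→G=6,rhi=1  c=5→T=2,p=1
L=6*4+2=26  i=1*2+1=3

26,3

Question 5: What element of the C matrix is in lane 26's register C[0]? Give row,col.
L=26⇒gr=26>>2=6, th=26&3=2
[0]⇒row 6+0=6  col 2·2+0=4

6,4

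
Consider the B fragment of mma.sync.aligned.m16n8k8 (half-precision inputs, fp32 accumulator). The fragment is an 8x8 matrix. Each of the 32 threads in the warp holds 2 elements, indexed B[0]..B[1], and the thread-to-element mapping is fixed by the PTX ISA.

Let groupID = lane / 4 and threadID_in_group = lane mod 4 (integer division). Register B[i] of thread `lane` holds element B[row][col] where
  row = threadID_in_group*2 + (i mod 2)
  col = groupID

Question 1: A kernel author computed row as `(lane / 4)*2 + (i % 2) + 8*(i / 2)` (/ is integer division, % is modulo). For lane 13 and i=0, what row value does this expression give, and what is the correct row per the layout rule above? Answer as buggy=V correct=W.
`(lane / 4)*2 + (i % 2) + 8*(i / 2)`[13,0]->6
13: g=3,t=1
[0] (1*2+0,3) = (2,3)
row: 6 vs 2

buggy=6 correct=2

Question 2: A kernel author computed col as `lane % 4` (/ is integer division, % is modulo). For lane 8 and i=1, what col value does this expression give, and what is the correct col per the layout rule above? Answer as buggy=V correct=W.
`lane % 4`[8,1]=>0
8: grp=2,tig=0
[1] (0*2+1,2) = (1,2)
col: 0 vs 2

buggy=0 correct=2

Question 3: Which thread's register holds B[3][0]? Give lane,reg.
1,1

c=0→G=0  r=3→T=1,p=1
L=0*4+1=1  i=1=1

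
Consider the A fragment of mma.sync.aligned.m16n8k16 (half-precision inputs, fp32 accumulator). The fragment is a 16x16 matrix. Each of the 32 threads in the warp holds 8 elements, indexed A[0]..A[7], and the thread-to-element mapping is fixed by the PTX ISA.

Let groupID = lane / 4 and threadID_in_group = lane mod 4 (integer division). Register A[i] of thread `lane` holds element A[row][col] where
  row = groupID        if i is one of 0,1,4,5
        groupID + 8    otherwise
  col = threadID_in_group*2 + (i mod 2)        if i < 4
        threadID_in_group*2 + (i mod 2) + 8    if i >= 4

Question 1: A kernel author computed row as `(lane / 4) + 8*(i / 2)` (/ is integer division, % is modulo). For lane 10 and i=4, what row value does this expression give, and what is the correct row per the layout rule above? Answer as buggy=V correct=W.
`(lane / 4) + 8*(i / 2)`[10,4]⇒18
lane 10: gr=2 (10/4), th=2 (10%4)
i=4: r=2+0=2, c=2*2+0+8=12
row: 18 vs 2

buggy=18 correct=2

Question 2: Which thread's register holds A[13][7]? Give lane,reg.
r: 13->gid=5,r8=1  c: 7->c8=0,tid=3,i&1=1
L=5*4+3=23  i=0*4+1*2+1=3

23,3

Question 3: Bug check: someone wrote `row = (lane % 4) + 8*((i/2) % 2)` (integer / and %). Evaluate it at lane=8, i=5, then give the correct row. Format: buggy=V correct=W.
buggy=0 correct=2

`(lane % 4) + 8*((i/2) % 2)`[8,5]->0
lane 8: gid=2 (8/4), tid=0 (8%4)
i=5: r=2+0=2, c=0*2+1+8=9
row: 0 vs 2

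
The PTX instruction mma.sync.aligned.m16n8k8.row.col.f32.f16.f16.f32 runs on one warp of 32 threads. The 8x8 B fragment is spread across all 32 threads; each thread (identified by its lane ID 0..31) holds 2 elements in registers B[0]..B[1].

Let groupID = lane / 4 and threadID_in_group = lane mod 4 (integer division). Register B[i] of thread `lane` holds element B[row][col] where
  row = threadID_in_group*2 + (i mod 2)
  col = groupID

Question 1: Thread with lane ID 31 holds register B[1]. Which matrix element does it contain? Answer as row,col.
7,7

L=31->gid=31>>2=7, tid=31&3=3
[1]->row 3·2+1=7  col gid=7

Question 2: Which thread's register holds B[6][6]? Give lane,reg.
c=6→G=6  r=6→T=3,p=0
L=6*4+3=27  i=0=0

27,0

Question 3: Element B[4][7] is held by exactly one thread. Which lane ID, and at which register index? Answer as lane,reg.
c=7->g=7  r=4->t=2,b0=0
L=7*4+2=30  i=0=0

30,0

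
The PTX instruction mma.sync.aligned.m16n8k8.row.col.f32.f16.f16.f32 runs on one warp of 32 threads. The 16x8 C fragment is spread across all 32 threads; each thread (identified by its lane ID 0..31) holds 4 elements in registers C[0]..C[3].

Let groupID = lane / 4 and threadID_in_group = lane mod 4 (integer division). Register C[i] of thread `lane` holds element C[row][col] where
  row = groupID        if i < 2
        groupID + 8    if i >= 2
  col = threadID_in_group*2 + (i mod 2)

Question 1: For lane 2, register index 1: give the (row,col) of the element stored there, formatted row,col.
0,5

lane 2->2/4=0, 2 mod 4=2
i=1  r:0+0->0  c:2·2+1->5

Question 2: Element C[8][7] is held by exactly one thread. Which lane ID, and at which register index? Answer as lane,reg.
r:8=>grp=0,rB=1  c:7=>tig=3,lo=1
L=0*4+3=3  i=1*2+1=3

3,3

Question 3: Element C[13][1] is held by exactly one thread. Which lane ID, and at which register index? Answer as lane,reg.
20,3

r=13→G=5,rhi=1  c=1→T=0,p=1
L=5*4+0=20  i=1*2+1=3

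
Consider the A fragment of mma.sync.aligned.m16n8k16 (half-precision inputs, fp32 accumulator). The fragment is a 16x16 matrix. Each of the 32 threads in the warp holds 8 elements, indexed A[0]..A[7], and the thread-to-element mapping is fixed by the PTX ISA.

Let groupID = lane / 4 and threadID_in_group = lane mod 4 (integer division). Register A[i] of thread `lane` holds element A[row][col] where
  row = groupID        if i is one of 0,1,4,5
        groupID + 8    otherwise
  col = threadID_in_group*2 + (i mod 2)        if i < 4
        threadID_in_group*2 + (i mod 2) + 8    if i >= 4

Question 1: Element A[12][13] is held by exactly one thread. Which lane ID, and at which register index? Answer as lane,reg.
r=12⇒gr=4,Rb=1  c=13⇒Cb=1,th=2,odd=1
L=4*4+2=18  i=1*4+1*2+1=7

18,7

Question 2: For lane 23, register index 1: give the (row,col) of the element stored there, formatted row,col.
23: gid=5,tid=3
[1] (5+0,3*2+1+0) = (5,7)

5,7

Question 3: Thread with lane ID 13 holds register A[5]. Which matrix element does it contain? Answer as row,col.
3,11

lane 13→13/4=3, 13 mod 4=1
i=5  r:3+0→3  c:2·1+1+8→11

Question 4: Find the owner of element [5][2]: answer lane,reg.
21,0

r=5→G=5,rhi=0  c=2→chi=0,T=1,p=0
L=5*4+1=21  i=0*4+0*2+0=0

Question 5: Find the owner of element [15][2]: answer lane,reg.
29,2

r:15=>grp=7,rB=1  c:2=>cB=0,tig=1,lo=0
L=7*4+1=29  i=0*4+1*2+0=2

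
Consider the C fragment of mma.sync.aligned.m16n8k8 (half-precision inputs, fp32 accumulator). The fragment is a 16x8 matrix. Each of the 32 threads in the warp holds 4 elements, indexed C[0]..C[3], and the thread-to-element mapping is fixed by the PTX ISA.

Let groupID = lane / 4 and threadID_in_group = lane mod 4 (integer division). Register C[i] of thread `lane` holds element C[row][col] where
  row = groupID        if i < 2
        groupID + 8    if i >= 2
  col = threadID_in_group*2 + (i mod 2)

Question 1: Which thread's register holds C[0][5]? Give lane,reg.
r: 0->gid=0,r8=0  c: 5->tid=2,i&1=1
L=0*4+2=2  i=0*2+1=1

2,1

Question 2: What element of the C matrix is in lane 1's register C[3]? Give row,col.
L=1->g=1>>2=0, t=1&3=1
[3]->row 0+8=8  col 1·2+1=3

8,3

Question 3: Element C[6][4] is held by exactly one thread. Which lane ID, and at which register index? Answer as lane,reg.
26,0

r=6→G=6,rhi=0  c=4→T=2,p=0
L=6*4+2=26  i=0*2+0=0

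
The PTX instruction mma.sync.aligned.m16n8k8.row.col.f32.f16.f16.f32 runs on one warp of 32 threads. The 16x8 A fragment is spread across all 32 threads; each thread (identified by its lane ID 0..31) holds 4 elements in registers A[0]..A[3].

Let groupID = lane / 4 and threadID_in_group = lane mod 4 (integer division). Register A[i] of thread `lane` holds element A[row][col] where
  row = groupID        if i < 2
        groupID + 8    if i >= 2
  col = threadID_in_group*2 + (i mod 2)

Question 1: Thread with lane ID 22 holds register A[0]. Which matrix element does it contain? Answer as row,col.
L=22->g=22>>2=5, t=22&3=2
[0]->row 5+0=5  col 2·2+0=4

5,4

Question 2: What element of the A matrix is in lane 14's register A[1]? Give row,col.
3,5

lane 14: g=3 (14/4), t=2 (14%4)
i=1: r=3+0=3, c=2*2+1=5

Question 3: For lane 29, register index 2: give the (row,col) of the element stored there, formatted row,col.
15,2

lane 29: g=7 (29/4), t=1 (29%4)
i=2: r=7+8=15, c=1*2+0=2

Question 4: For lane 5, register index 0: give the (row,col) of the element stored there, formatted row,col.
1,2

lane 5→5/4=1, 5 mod 4=1
i=0  r:1+0→1  c:2·1+0→2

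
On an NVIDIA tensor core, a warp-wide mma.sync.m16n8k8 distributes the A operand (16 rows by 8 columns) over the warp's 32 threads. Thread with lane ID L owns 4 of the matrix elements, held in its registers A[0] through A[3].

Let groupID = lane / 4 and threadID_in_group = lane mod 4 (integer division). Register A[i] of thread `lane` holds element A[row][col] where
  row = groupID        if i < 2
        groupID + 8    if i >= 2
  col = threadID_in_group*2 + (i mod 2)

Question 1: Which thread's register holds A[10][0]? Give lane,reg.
8,2

r=10→G=2,rhi=1  c=0→T=0,p=0
L=2*4+0=8  i=1*2+0=2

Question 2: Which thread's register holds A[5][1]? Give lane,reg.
r=5→G=5,rhi=0  c=1→T=0,p=1
L=5*4+0=20  i=0*2+1=1

20,1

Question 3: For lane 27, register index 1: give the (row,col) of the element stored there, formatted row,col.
lane 27: grp=6 (27/4), tig=3 (27%4)
i=1: r=6+0=6, c=3*2+1=7

6,7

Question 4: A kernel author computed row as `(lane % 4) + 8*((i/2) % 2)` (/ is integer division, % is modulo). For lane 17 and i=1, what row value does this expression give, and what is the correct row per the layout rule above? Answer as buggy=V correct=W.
`(lane % 4) + 8*((i/2) % 2)`[17,1]->1
lane 17: gid=4 (17/4), tid=1 (17%4)
i=1: r=4+0=4, c=1*2+1=3
row: 1 vs 4

buggy=1 correct=4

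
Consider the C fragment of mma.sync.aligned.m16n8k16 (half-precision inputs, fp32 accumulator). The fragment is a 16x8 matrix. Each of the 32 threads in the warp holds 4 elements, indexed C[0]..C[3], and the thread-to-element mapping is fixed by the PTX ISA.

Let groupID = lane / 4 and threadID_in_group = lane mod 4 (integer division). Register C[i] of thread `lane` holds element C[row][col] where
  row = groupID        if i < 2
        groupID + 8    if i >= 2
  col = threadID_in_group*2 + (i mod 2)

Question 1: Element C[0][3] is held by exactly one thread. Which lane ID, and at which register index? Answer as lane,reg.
r=0→G=0,rhi=0  c=3→T=1,p=1
L=0*4+1=1  i=0*2+1=1

1,1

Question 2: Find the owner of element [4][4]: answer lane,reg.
r=4->g=4,rb=0  c=4->t=2,b0=0
L=4*4+2=18  i=0*2+0=0

18,0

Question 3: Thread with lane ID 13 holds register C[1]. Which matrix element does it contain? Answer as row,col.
3,3

L=13⇒gr=13>>2=3, th=13&3=1
[1]⇒row 3+0=3  col 1·2+1=3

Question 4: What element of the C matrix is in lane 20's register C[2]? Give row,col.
13,0

L=20⇒gr=20>>2=5, th=20&3=0
[2]⇒row 5+8=13  col 0·2+0=0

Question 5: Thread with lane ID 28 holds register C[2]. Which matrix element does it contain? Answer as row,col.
15,0

L=28⇒gr=28>>2=7, th=28&3=0
[2]⇒row 7+8=15  col 0·2+0=0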